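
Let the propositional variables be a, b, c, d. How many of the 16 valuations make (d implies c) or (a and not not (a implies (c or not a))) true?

Initial set: {((d implies c) or (a and not not (a implies (c or not a))))}.
((d implies c) or (a and not not (a implies (c or not a)))): β-rule — branch into (d implies c)  //  (a and not not (a implies (c or not a))).
  branch 1 (add (d implies c)):
    (d implies c): β-rule — branch into not d  //  c.
      branch 1.1 (add not d):
        ○ open, literals {d=false}.
      branch 1.2 (add c):
        ○ open, literals {c=true}.
  branch 2 (add (a and not not (a implies (c or not a)))):
    (a and not not (a implies (c or not a))): α-rule — add a, not not (a implies (c or not a)).
    not not (a implies (c or not a)): drop double negation, giving (a implies (c or not a)).
    (a implies (c or not a)): β-rule — branch into not a  //  (c or not a).
      branch 2.1 (add not a):
        × closes — contains both a and not a.
      branch 2.2 (add (c or not a)):
        (c or not a): β-rule — branch into c  //  not a.
          branch 2.2.1 (add c):
            ○ open, literals {a=true, c=true}.
          branch 2.2.2 (add not a):
            × closes — contains both a and not a.
2 branches closed, 3 open.
Each open branch fixes some atoms; the unmentioned ones are free. Counting distinct full assignments: branch {d=false} (a, b, c) contributes 8 new; branch {c=true} (a, b, d) contributes 4 new; branch {a=true, c=true} (b, d) contributes 0 new. Total: 12.

12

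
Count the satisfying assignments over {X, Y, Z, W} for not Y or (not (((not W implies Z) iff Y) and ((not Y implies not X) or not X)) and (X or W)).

Initial set: {(not Y or (not (((not W implies Z) iff Y) and ((not Y implies not X) or not X)) and (X or W)))}.
(not Y or (not (((not W implies Z) iff Y) and ((not Y implies not X) or not X)) and (X or W))): β-rule — branch into not Y  //  (not (((not W implies Z) iff Y) and ((not Y implies not X) or not X)) and (X or W)).
  branch 1 (add not Y):
    ○ open, literals {Y=false}.
  branch 2 (add (not (((not W implies Z) iff Y) and ((not Y implies not X) or not X)) and (X or W))):
    (not (((not W implies Z) iff Y) and ((not Y implies not X) or not X)) and (X or W)): α-rule — add not (((not W implies Z) iff Y) and ((not Y implies not X) or not X)), (X or W).
    not (((not W implies Z) iff Y) and ((not Y implies not X) or not X)): β-rule — branch into not ((not W implies Z) iff Y)  //  not ((not Y implies not X) or not X).
      branch 2.1 (add not ((not W implies Z) iff Y)):
        (X or W): β-rule — branch into X  //  W.
          branch 2.1.1 (add X):
            not ((not W implies Z) iff Y): β-rule — branch into (not W implies Z), not Y  //  not (not W implies Z), Y.
              branch 2.1.1.1 (add (not W implies Z), not Y):
                (not W implies Z): β-rule — branch into not not W  //  Z.
                  branch 2.1.1.1.1 (add not not W):
                    ○ open, literals {W=true, X=true, Y=false}.
                  branch 2.1.1.1.2 (add Z):
                    ○ open, literals {X=true, Y=false, Z=true}.
              branch 2.1.1.2 (add not (not W implies Z), Y):
                not (not W implies Z): α-rule — add not W, not Z.
                ○ open, literals {W=false, X=true, Y=true, Z=false}.
          branch 2.1.2 (add W):
            not ((not W implies Z) iff Y): β-rule — branch into (not W implies Z), not Y  //  not (not W implies Z), Y.
              branch 2.1.2.1 (add (not W implies Z), not Y):
                (not W implies Z): β-rule — branch into not not W  //  Z.
                  branch 2.1.2.1.1 (add not not W):
                    ○ open, literals {W=true, Y=false}.
                  branch 2.1.2.1.2 (add Z):
                    ○ open, literals {W=true, Y=false, Z=true}.
              branch 2.1.2.2 (add not (not W implies Z), Y):
                not (not W implies Z): α-rule — add not W, not Z.
                × closes — contains both W and not W.
      branch 2.2 (add not ((not Y implies not X) or not X)):
        not ((not Y implies not X) or not X): α-rule — add not (not Y implies not X), not not X.
        not (not Y implies not X): α-rule — add not Y, not not X.
        (X or W): β-rule — branch into X  //  W.
          branch 2.2.1 (add X):
            ○ open, literals {X=true, Y=false}.
          branch 2.2.2 (add W):
            ○ open, literals {W=true, X=true, Y=false}.
1 branch closed, 8 open.
Each open branch fixes some atoms; the unmentioned ones are free. Counting distinct full assignments: branch {Y=false} (X, Z, W) contributes 8 new; branch {W=true, X=true, Y=false} (Z) contributes 0 new; branch {X=true, Y=false, Z=true} (W) contributes 0 new; branch {W=false, X=true, Y=true, Z=false} (none free) contributes 1 new; branch {W=true, Y=false} (X, Z) contributes 0 new; branch {W=true, Y=false, Z=true} (X) contributes 0 new; branch {X=true, Y=false} (Z, W) contributes 0 new; branch {W=true, X=true, Y=false} (Z) contributes 0 new. Total: 9.

9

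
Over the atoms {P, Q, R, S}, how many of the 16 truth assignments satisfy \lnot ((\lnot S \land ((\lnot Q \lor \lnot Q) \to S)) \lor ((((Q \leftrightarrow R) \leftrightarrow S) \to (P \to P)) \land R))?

6

Initial set: {\lnot ((\lnot S \land ((\lnot Q \lor \lnot Q) \to S)) \lor ((((Q \leftrightarrow R) \leftrightarrow S) \to (P \to P)) \land R))}.
\lnot ((\lnot S \land ((\lnot Q \lor \lnot Q) \to S)) \lor ((((Q \leftrightarrow R) \leftrightarrow S) \to (P \to P)) \land R)): α-rule — add \lnot (\lnot S \land ((\lnot Q \lor \lnot Q) \to S)), \lnot ((((Q \leftrightarrow R) \leftrightarrow S) \to (P \to P)) \land R).
\lnot (\lnot S \land ((\lnot Q \lor \lnot Q) \to S)): β-rule — branch into \lnot \lnot S  //  \lnot ((\lnot Q \lor \lnot Q) \to S).
  branch 1 (add \lnot \lnot S):
    \lnot ((((Q \leftrightarrow R) \leftrightarrow S) \to (P \to P)) \land R): β-rule — branch into \lnot (((Q \leftrightarrow R) \leftrightarrow S) \to (P \to P))  //  \lnot R.
      branch 1.1 (add \lnot (((Q \leftrightarrow R) \leftrightarrow S) \to (P \to P))):
        \lnot (((Q \leftrightarrow R) \leftrightarrow S) \to (P \to P)): α-rule — add ((Q \leftrightarrow R) \leftrightarrow S), \lnot (P \to P).
        \lnot (P \to P): α-rule — add P, \lnot P.
        × closes — contains both P and \lnot P.
      branch 1.2 (add \lnot R):
        ○ open, literals {R=F, S=T}.
  branch 2 (add \lnot ((\lnot Q \lor \lnot Q) \to S)):
    \lnot ((\lnot Q \lor \lnot Q) \to S): α-rule — add (\lnot Q \lor \lnot Q), \lnot S.
    \lnot ((((Q \leftrightarrow R) \leftrightarrow S) \to (P \to P)) \land R): β-rule — branch into \lnot (((Q \leftrightarrow R) \leftrightarrow S) \to (P \to P))  //  \lnot R.
      branch 2.1 (add \lnot (((Q \leftrightarrow R) \leftrightarrow S) \to (P \to P))):
        \lnot (((Q \leftrightarrow R) \leftrightarrow S) \to (P \to P)): α-rule — add ((Q \leftrightarrow R) \leftrightarrow S), \lnot (P \to P).
        \lnot (P \to P): α-rule — add P, \lnot P.
        × closes — contains both P and \lnot P.
      branch 2.2 (add \lnot R):
        (\lnot Q \lor \lnot Q): β-rule — branch into \lnot Q  //  \lnot Q.
          branch 2.2.1 (add \lnot Q):
            ○ open, literals {Q=F, R=F, S=F}.
          branch 2.2.2 (add \lnot Q):
            ○ open, literals {Q=F, R=F, S=F}.
2 branches closed, 3 open.
Each open branch fixes some atoms; the unmentioned ones are free. Counting distinct full assignments: branch {R=F, S=T} (P, Q) contributes 4 new; branch {Q=F, R=F, S=F} (P) contributes 2 new; branch {Q=F, R=F, S=F} (P) contributes 0 new. Total: 6.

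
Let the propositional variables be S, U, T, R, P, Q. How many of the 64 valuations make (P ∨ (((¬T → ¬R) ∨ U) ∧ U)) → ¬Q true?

40

Initial set: {((P ∨ (((¬T → ¬R) ∨ U) ∧ U)) → ¬Q)}.
((P ∨ (((¬T → ¬R) ∨ U) ∧ U)) → ¬Q): β-rule — branch into ¬(P ∨ (((¬T → ¬R) ∨ U) ∧ U))  //  ¬Q.
  branch 1 (add ¬(P ∨ (((¬T → ¬R) ∨ U) ∧ U))):
    ¬(P ∨ (((¬T → ¬R) ∨ U) ∧ U)): α-rule — add ¬P, ¬(((¬T → ¬R) ∨ U) ∧ U).
    ¬(((¬T → ¬R) ∨ U) ∧ U): β-rule — branch into ¬((¬T → ¬R) ∨ U)  //  ¬U.
      branch 1.1 (add ¬((¬T → ¬R) ∨ U)):
        ¬((¬T → ¬R) ∨ U): α-rule — add ¬(¬T → ¬R), ¬U.
        ¬(¬T → ¬R): α-rule — add ¬T, ¬¬R.
        ○ open, literals {P=0, R=1, T=0, U=0}.
      branch 1.2 (add ¬U):
        ○ open, literals {P=0, U=0}.
  branch 2 (add ¬Q):
    ○ open, literals {Q=0}.
0 branches closed, 3 open.
Each open branch fixes some atoms; the unmentioned ones are free. Counting distinct full assignments: branch {P=0, R=1, T=0, U=0} (S, Q) contributes 4 new; branch {P=0, U=0} (S, T, R, Q) contributes 12 new; branch {Q=0} (S, U, T, R, P) contributes 24 new. Total: 40.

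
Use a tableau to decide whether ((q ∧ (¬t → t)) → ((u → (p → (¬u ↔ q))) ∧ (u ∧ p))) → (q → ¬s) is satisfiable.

Satisfiable

Initial set: {T (((q ∧ (¬t → t)) → ((u → (p → (¬u ↔ q))) ∧ (u ∧ p))) → (q → ¬s))}.
T (((q ∧ (¬t → t)) → ((u → (p → (¬u ↔ q))) ∧ (u ∧ p))) → (q → ¬s)): β-rule — branch into F ((q ∧ (¬t → t)) → ((u → (p → (¬u ↔ q))) ∧ (u ∧ p)))  //  T (q → ¬s).
  branch 1 (add F ((q ∧ (¬t → t)) → ((u → (p → (¬u ↔ q))) ∧ (u ∧ p)))):
    F ((q ∧ (¬t → t)) → ((u → (p → (¬u ↔ q))) ∧ (u ∧ p))): α-rule — add T (q ∧ (¬t → t)), F ((u → (p → (¬u ↔ q))) ∧ (u ∧ p)).
    T (q ∧ (¬t → t)): α-rule — add T q, T (¬t → t).
    F ((u → (p → (¬u ↔ q))) ∧ (u ∧ p)): β-rule — branch into F (u → (p → (¬u ↔ q)))  //  F (u ∧ p).
      branch 1.1 (add F (u → (p → (¬u ↔ q)))):
        F (u → (p → (¬u ↔ q))): α-rule — add T u, F (p → (¬u ↔ q)).
        F (p → (¬u ↔ q)): α-rule — add T p, F (¬u ↔ q).
        T (¬t → t): β-rule — branch into F ¬t  //  T t.
          branch 1.1.1 (add F ¬t):
            F (¬u ↔ q): β-rule — branch into T ¬u, F q  //  F ¬u, T q.
              branch 1.1.1.1 (add T ¬u, F q):
                × closes — contains both u and ¬u.
              branch 1.1.1.2 (add F ¬u, T q):
                ○ open, literals {p=true, q=true, t=true, u=true}.
          branch 1.1.2 (add T t):
            F (¬u ↔ q): β-rule — branch into T ¬u, F q  //  F ¬u, T q.
              branch 1.1.2.1 (add T ¬u, F q):
                × closes — contains both u and ¬u.
              branch 1.1.2.2 (add F ¬u, T q):
                ○ open, literals {p=true, q=true, t=true, u=true}.
      branch 1.2 (add F (u ∧ p)):
        T (¬t → t): β-rule — branch into F ¬t  //  T t.
          branch 1.2.1 (add F ¬t):
            F (u ∧ p): β-rule — branch into F u  //  F p.
              branch 1.2.1.1 (add F u):
                ○ open, literals {q=true, t=true, u=false}.
              branch 1.2.1.2 (add F p):
                ○ open, literals {p=false, q=true, t=true}.
          branch 1.2.2 (add T t):
            F (u ∧ p): β-rule — branch into F u  //  F p.
              branch 1.2.2.1 (add F u):
                ○ open, literals {q=true, t=true, u=false}.
              branch 1.2.2.2 (add F p):
                ○ open, literals {p=false, q=true, t=true}.
  branch 2 (add T (q → ¬s)):
    T (q → ¬s): β-rule — branch into F q  //  T ¬s.
      branch 2.1 (add F q):
        ○ open, literals {q=false}.
      branch 2.2 (add T ¬s):
        ○ open, literals {s=false}.
2 branches closed, 8 open.
An open branch gives a satisfying assignment: p=true, q=true, t=true, u=true.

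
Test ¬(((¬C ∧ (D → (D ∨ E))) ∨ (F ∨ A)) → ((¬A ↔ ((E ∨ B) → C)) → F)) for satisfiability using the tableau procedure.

Satisfiable

Initial set: {¬(((¬C ∧ (D → (D ∨ E))) ∨ (F ∨ A)) → ((¬A ↔ ((E ∨ B) → C)) → F))}.
¬(((¬C ∧ (D → (D ∨ E))) ∨ (F ∨ A)) → ((¬A ↔ ((E ∨ B) → C)) → F)): α-rule — add ((¬C ∧ (D → (D ∨ E))) ∨ (F ∨ A)), ¬((¬A ↔ ((E ∨ B) → C)) → F).
¬((¬A ↔ ((E ∨ B) → C)) → F): α-rule — add (¬A ↔ ((E ∨ B) → C)), ¬F.
((¬C ∧ (D → (D ∨ E))) ∨ (F ∨ A)): β-rule — branch into (¬C ∧ (D → (D ∨ E)))  //  (F ∨ A).
  branch 1 (add (¬C ∧ (D → (D ∨ E)))):
    (¬C ∧ (D → (D ∨ E))): α-rule — add ¬C, (D → (D ∨ E)).
    (¬A ↔ ((E ∨ B) → C)): β-rule — branch into ¬A, ((E ∨ B) → C)  //  ¬¬A, ¬((E ∨ B) → C).
      branch 1.1 (add ¬A, ((E ∨ B) → C)):
        (D → (D ∨ E)): β-rule — branch into ¬D  //  (D ∨ E).
          branch 1.1.1 (add ¬D):
            ((E ∨ B) → C): β-rule — branch into ¬(E ∨ B)  //  C.
              branch 1.1.1.1 (add ¬(E ∨ B)):
                ¬(E ∨ B): α-rule — add ¬E, ¬B.
                ○ open, literals {A=false, B=false, C=false, D=false, E=false, F=false}.
              branch 1.1.1.2 (add C):
                × closes — contains both C and ¬C.
          branch 1.1.2 (add (D ∨ E)):
            ((E ∨ B) → C): β-rule — branch into ¬(E ∨ B)  //  C.
              branch 1.1.2.1 (add ¬(E ∨ B)):
                ¬(E ∨ B): α-rule — add ¬E, ¬B.
                (D ∨ E): β-rule — branch into D  //  E.
                  branch 1.1.2.1.1 (add D):
                    ○ open, literals {A=false, B=false, C=false, D=true, E=false, F=false}.
                  branch 1.1.2.1.2 (add E):
                    × closes — contains both E and ¬E.
              branch 1.1.2.2 (add C):
                × closes — contains both C and ¬C.
      branch 1.2 (add ¬¬A, ¬((E ∨ B) → C)):
        ¬((E ∨ B) → C): α-rule — add (E ∨ B), ¬C.
        (D → (D ∨ E)): β-rule — branch into ¬D  //  (D ∨ E).
          branch 1.2.1 (add ¬D):
            (E ∨ B): β-rule — branch into E  //  B.
              branch 1.2.1.1 (add E):
                ○ open, literals {A=true, C=false, D=false, E=true, F=false}.
              branch 1.2.1.2 (add B):
                ○ open, literals {A=true, B=true, C=false, D=false, F=false}.
          branch 1.2.2 (add (D ∨ E)):
            (E ∨ B): β-rule — branch into E  //  B.
              branch 1.2.2.1 (add E):
                (D ∨ E): β-rule — branch into D  //  E.
                  branch 1.2.2.1.1 (add D):
                    ○ open, literals {A=true, C=false, D=true, E=true, F=false}.
                  branch 1.2.2.1.2 (add E):
                    ○ open, literals {A=true, C=false, E=true, F=false}.
              branch 1.2.2.2 (add B):
                (D ∨ E): β-rule — branch into D  //  E.
                  branch 1.2.2.2.1 (add D):
                    ○ open, literals {A=true, B=true, C=false, D=true, F=false}.
                  branch 1.2.2.2.2 (add E):
                    ○ open, literals {A=true, B=true, C=false, E=true, F=false}.
  branch 2 (add (F ∨ A)):
    (¬A ↔ ((E ∨ B) → C)): β-rule — branch into ¬A, ((E ∨ B) → C)  //  ¬¬A, ¬((E ∨ B) → C).
      branch 2.1 (add ¬A, ((E ∨ B) → C)):
        (F ∨ A): β-rule — branch into F  //  A.
          branch 2.1.1 (add F):
            × closes — contains both F and ¬F.
          branch 2.1.2 (add A):
            × closes — contains both A and ¬A.
      branch 2.2 (add ¬¬A, ¬((E ∨ B) → C)):
        ¬((E ∨ B) → C): α-rule — add (E ∨ B), ¬C.
        (F ∨ A): β-rule — branch into F  //  A.
          branch 2.2.1 (add F):
            × closes — contains both F and ¬F.
          branch 2.2.2 (add A):
            (E ∨ B): β-rule — branch into E  //  B.
              branch 2.2.2.1 (add E):
                ○ open, literals {A=true, C=false, E=true, F=false}.
              branch 2.2.2.2 (add B):
                ○ open, literals {A=true, B=true, C=false, F=false}.
6 branches closed, 10 open.
An open branch gives a satisfying assignment: A=false, B=false, C=false, D=false, E=false, F=false.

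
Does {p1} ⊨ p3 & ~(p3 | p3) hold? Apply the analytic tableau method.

No

Initial set: {p1; ~(p3 & ~(p3 | p3))}.
~(p3 & ~(p3 | p3)): β-rule — branch into ~p3  //  ~~(p3 | p3).
  branch 1 (add ~p3):
    ○ open, literals {p1=T, p3=F}.
  branch 2 (add ~~(p3 | p3)):
    ~~(p3 | p3): β-rule — branch into p3  //  p3.
      branch 2.1 (add p3):
        ○ open, literals {p1=T, p3=T}.
      branch 2.2 (add p3):
        ○ open, literals {p1=T, p3=T}.
0 branches closed, 3 open.
An open branch gives a countermodel: p1=T, p3=F (unmentioned atoms arbitrary); the premises hold there but the conclusion fails.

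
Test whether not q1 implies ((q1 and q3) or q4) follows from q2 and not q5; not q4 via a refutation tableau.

No

Initial set: {(q2 and not q5); not q4; not (not q1 implies ((q1 and q3) or q4))}.
(q2 and not q5): α-rule — add q2, not q5.
not (not q1 implies ((q1 and q3) or q4)): α-rule — add not q1, not ((q1 and q3) or q4).
not ((q1 and q3) or q4): α-rule — add not (q1 and q3), not q4.
not (q1 and q3): β-rule — branch into not q1  //  not q3.
  branch 1 (add not q1):
    ○ open, literals {q1=0, q2=1, q4=0, q5=0}.
  branch 2 (add not q3):
    ○ open, literals {q1=0, q2=1, q3=0, q4=0, q5=0}.
0 branches closed, 2 open.
An open branch gives a countermodel: q1=0, q2=1, q4=0, q5=0 (unmentioned atoms arbitrary); the premises hold there but the conclusion fails.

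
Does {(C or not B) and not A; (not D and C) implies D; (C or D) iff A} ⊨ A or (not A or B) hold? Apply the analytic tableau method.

Initial set: {((C or not B) and not A); ((not D and C) implies D); ((C or D) iff A); not (A or (not A or B))}.
((C or not B) and not A): α-rule — add (C or not B), not A.
not (A or (not A or B)): α-rule — add not A, not (not A or B).
not (not A or B): α-rule — add not not A, not B.
× closes — contains both A and not A.
All 1 branch closes.
Every branch closed, so the premises entail the conclusion.

Yes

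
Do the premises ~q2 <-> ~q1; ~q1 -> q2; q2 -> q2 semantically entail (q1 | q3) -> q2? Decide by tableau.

Yes

Initial set: {(~q2 <-> ~q1); (~q1 -> q2); (q2 -> q2); ~((q1 | q3) -> q2)}.
~((q1 | q3) -> q2): α-rule — add (q1 | q3), ~q2.
(~q2 <-> ~q1): β-rule — branch into ~q2, ~q1  //  ~~q2, ~~q1.
  branch 1 (add ~q2, ~q1):
    (~q1 -> q2): β-rule — branch into ~~q1  //  q2.
      branch 1.1 (add ~~q1):
        × closes — contains both q1 and ~q1.
      branch 1.2 (add q2):
        × closes — contains both q2 and ~q2.
  branch 2 (add ~~q2, ~~q1):
    × closes — contains both q2 and ~q2.
All 3 branches close.
Every branch closed, so the premises entail the conclusion.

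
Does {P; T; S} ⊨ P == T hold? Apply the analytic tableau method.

Yes

Initial set: {P; T; S; !(P == T)}.
!(P == T): β-rule — branch into P, !T  //  !P, T.
  branch 1 (add P, !T):
    × closes — contains both T and !T.
  branch 2 (add !P, T):
    × closes — contains both P and !P.
All 2 branches close.
Every branch closed, so the premises entail the conclusion.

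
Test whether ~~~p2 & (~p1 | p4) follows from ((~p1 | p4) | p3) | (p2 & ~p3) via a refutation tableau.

Initial set: {(((~p1 | p4) | p3) | (p2 & ~p3)); ~(~~~p2 & (~p1 | p4))}.
(((~p1 | p4) | p3) | (p2 & ~p3)): β-rule — branch into ((~p1 | p4) | p3)  //  (p2 & ~p3).
  branch 1 (add ((~p1 | p4) | p3)):
    ~(~~~p2 & (~p1 | p4)): β-rule — branch into ~~~~p2  //  ~(~p1 | p4).
      branch 1.1 (add ~~~~p2):
        ~~~~p2: drop double negation, giving ~~p2.
        ((~p1 | p4) | p3): β-rule — branch into (~p1 | p4)  //  p3.
          branch 1.1.1 (add (~p1 | p4)):
            (~p1 | p4): β-rule — branch into ~p1  //  p4.
              branch 1.1.1.1 (add ~p1):
                ○ open, literals {p1=F, p2=T}.
              branch 1.1.1.2 (add p4):
                ○ open, literals {p2=T, p4=T}.
          branch 1.1.2 (add p3):
            ○ open, literals {p2=T, p3=T}.
      branch 1.2 (add ~(~p1 | p4)):
        ~(~p1 | p4): α-rule — add ~~p1, ~p4.
        ((~p1 | p4) | p3): β-rule — branch into (~p1 | p4)  //  p3.
          branch 1.2.1 (add (~p1 | p4)):
            (~p1 | p4): β-rule — branch into ~p1  //  p4.
              branch 1.2.1.1 (add ~p1):
                × closes — contains both p1 and ~p1.
              branch 1.2.1.2 (add p4):
                × closes — contains both p4 and ~p4.
          branch 1.2.2 (add p3):
            ○ open, literals {p1=T, p3=T, p4=F}.
  branch 2 (add (p2 & ~p3)):
    (p2 & ~p3): α-rule — add p2, ~p3.
    ~(~~~p2 & (~p1 | p4)): β-rule — branch into ~~~~p2  //  ~(~p1 | p4).
      branch 2.1 (add ~~~~p2):
        ~~~~p2: drop double negation, giving ~~p2.
        ○ open, literals {p2=T, p3=F}.
      branch 2.2 (add ~(~p1 | p4)):
        ~(~p1 | p4): α-rule — add ~~p1, ~p4.
        ○ open, literals {p1=T, p2=T, p3=F, p4=F}.
2 branches closed, 6 open.
An open branch gives a countermodel: p1=F, p2=T (unmentioned atoms arbitrary); the premises hold there but the conclusion fails.

No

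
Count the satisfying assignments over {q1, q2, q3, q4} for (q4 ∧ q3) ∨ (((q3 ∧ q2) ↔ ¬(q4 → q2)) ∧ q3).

6

Initial set: {((q4 ∧ q3) ∨ (((q3 ∧ q2) ↔ ¬(q4 → q2)) ∧ q3))}.
((q4 ∧ q3) ∨ (((q3 ∧ q2) ↔ ¬(q4 → q2)) ∧ q3)): β-rule — branch into (q4 ∧ q3)  //  (((q3 ∧ q2) ↔ ¬(q4 → q2)) ∧ q3).
  branch 1 (add (q4 ∧ q3)):
    (q4 ∧ q3): α-rule — add q4, q3.
    ○ open, literals {q3=T, q4=T}.
  branch 2 (add (((q3 ∧ q2) ↔ ¬(q4 → q2)) ∧ q3)):
    (((q3 ∧ q2) ↔ ¬(q4 → q2)) ∧ q3): α-rule — add ((q3 ∧ q2) ↔ ¬(q4 → q2)), q3.
    ((q3 ∧ q2) ↔ ¬(q4 → q2)): β-rule — branch into (q3 ∧ q2), ¬(q4 → q2)  //  ¬(q3 ∧ q2), ¬¬(q4 → q2).
      branch 2.1 (add (q3 ∧ q2), ¬(q4 → q2)):
        (q3 ∧ q2): α-rule — add q3, q2.
        ¬(q4 → q2): α-rule — add q4, ¬q2.
        × closes — contains both q2 and ¬q2.
      branch 2.2 (add ¬(q3 ∧ q2), ¬¬(q4 → q2)):
        ¬(q3 ∧ q2): β-rule — branch into ¬q3  //  ¬q2.
          branch 2.2.1 (add ¬q3):
            × closes — contains both q3 and ¬q3.
          branch 2.2.2 (add ¬q2):
            ¬¬(q4 → q2): β-rule — branch into ¬q4  //  q2.
              branch 2.2.2.1 (add ¬q4):
                ○ open, literals {q2=F, q3=T, q4=F}.
              branch 2.2.2.2 (add q2):
                × closes — contains both q2 and ¬q2.
3 branches closed, 2 open.
Each open branch fixes some atoms; the unmentioned ones are free. Counting distinct full assignments: branch {q3=T, q4=T} (q1, q2) contributes 4 new; branch {q2=F, q3=T, q4=F} (q1) contributes 2 new. Total: 6.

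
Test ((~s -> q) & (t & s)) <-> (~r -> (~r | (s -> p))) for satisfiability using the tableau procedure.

Initial set: {(((~s -> q) & (t & s)) <-> (~r -> (~r | (s -> p))))}.
(((~s -> q) & (t & s)) <-> (~r -> (~r | (s -> p)))): β-rule — branch into ((~s -> q) & (t & s)), (~r -> (~r | (s -> p)))  //  ~((~s -> q) & (t & s)), ~(~r -> (~r | (s -> p))).
  branch 1 (add ((~s -> q) & (t & s)), (~r -> (~r | (s -> p)))):
    ((~s -> q) & (t & s)): α-rule — add (~s -> q), (t & s).
    (t & s): α-rule — add t, s.
    (~r -> (~r | (s -> p))): β-rule — branch into ~~r  //  (~r | (s -> p)).
      branch 1.1 (add ~~r):
        (~s -> q): β-rule — branch into ~~s  //  q.
          branch 1.1.1 (add ~~s):
            ○ open, literals {r=1, s=1, t=1}.
          branch 1.1.2 (add q):
            ○ open, literals {q=1, r=1, s=1, t=1}.
      branch 1.2 (add (~r | (s -> p))):
        (~s -> q): β-rule — branch into ~~s  //  q.
          branch 1.2.1 (add ~~s):
            (~r | (s -> p)): β-rule — branch into ~r  //  (s -> p).
              branch 1.2.1.1 (add ~r):
                ○ open, literals {r=0, s=1, t=1}.
              branch 1.2.1.2 (add (s -> p)):
                (s -> p): β-rule — branch into ~s  //  p.
                  branch 1.2.1.2.1 (add ~s):
                    × closes — contains both s and ~s.
                  branch 1.2.1.2.2 (add p):
                    ○ open, literals {p=1, s=1, t=1}.
          branch 1.2.2 (add q):
            (~r | (s -> p)): β-rule — branch into ~r  //  (s -> p).
              branch 1.2.2.1 (add ~r):
                ○ open, literals {q=1, r=0, s=1, t=1}.
              branch 1.2.2.2 (add (s -> p)):
                (s -> p): β-rule — branch into ~s  //  p.
                  branch 1.2.2.2.1 (add ~s):
                    × closes — contains both s and ~s.
                  branch 1.2.2.2.2 (add p):
                    ○ open, literals {p=1, q=1, s=1, t=1}.
  branch 2 (add ~((~s -> q) & (t & s)), ~(~r -> (~r | (s -> p)))):
    ~(~r -> (~r | (s -> p))): α-rule — add ~r, ~(~r | (s -> p)).
    ~(~r | (s -> p)): α-rule — add ~~r, ~(s -> p).
    × closes — contains both r and ~r.
3 branches closed, 6 open.
An open branch gives a satisfying assignment: r=1, s=1, t=1.

Satisfiable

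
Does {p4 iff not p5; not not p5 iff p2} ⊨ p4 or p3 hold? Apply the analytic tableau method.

No

Initial set: {(p4 iff not p5); (not not p5 iff p2); not (p4 or p3)}.
not (p4 or p3): α-rule — add not p4, not p3.
(p4 iff not p5): β-rule — branch into p4, not p5  //  not p4, not not p5.
  branch 1 (add p4, not p5):
    × closes — contains both p4 and not p4.
  branch 2 (add not p4, not not p5):
    (not not p5 iff p2): β-rule — branch into not not p5, p2  //  not not not p5, not p2.
      branch 2.1 (add not not p5, p2):
        not not p5: drop double negation, giving p5.
        ○ open, literals {p2=T, p3=F, p4=F, p5=T}.
      branch 2.2 (add not not not p5, not p2):
        not not not p5: drop double negation, giving not p5.
        × closes — contains both p5 and not p5.
2 branches closed, 1 open.
An open branch gives a countermodel: p2=T, p3=F, p4=F, p5=T (unmentioned atoms arbitrary); the premises hold there but the conclusion fails.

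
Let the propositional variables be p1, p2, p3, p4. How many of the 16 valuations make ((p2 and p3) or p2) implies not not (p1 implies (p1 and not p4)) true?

Initial set: {(((p2 and p3) or p2) implies not not (p1 implies (p1 and not p4)))}.
(((p2 and p3) or p2) implies not not (p1 implies (p1 and not p4))): β-rule — branch into not ((p2 and p3) or p2)  //  not not (p1 implies (p1 and not p4)).
  branch 1 (add not ((p2 and p3) or p2)):
    not ((p2 and p3) or p2): α-rule — add not (p2 and p3), not p2.
    not (p2 and p3): β-rule — branch into not p2  //  not p3.
      branch 1.1 (add not p2):
        ○ open, literals {p2=F}.
      branch 1.2 (add not p3):
        ○ open, literals {p2=F, p3=F}.
  branch 2 (add not not (p1 implies (p1 and not p4))):
    not not (p1 implies (p1 and not p4)): drop double negation, giving (p1 implies (p1 and not p4)).
    (p1 implies (p1 and not p4)): β-rule — branch into not p1  //  (p1 and not p4).
      branch 2.1 (add not p1):
        ○ open, literals {p1=F}.
      branch 2.2 (add (p1 and not p4)):
        (p1 and not p4): α-rule — add p1, not p4.
        ○ open, literals {p1=T, p4=F}.
0 branches closed, 4 open.
Each open branch fixes some atoms; the unmentioned ones are free. Counting distinct full assignments: branch {p2=F} (p1, p3, p4) contributes 8 new; branch {p2=F, p3=F} (p1, p4) contributes 0 new; branch {p1=F} (p2, p3, p4) contributes 4 new; branch {p1=T, p4=F} (p2, p3) contributes 2 new. Total: 14.

14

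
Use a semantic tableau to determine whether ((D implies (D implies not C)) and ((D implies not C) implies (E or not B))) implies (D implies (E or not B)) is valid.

Valid

Assume the negation and expand:
Initial set: {not (((D implies (D implies not C)) and ((D implies not C) implies (E or not B))) implies (D implies (E or not B)))}.
not (((D implies (D implies not C)) and ((D implies not C) implies (E or not B))) implies (D implies (E or not B))): α-rule — add ((D implies (D implies not C)) and ((D implies not C) implies (E or not B))), not (D implies (E or not B)).
((D implies (D implies not C)) and ((D implies not C) implies (E or not B))): α-rule — add (D implies (D implies not C)), ((D implies not C) implies (E or not B)).
not (D implies (E or not B)): α-rule — add D, not (E or not B).
not (E or not B): α-rule — add not E, not not B.
(D implies (D implies not C)): β-rule — branch into not D  //  (D implies not C).
  branch 1 (add not D):
    × closes — contains both D and not D.
  branch 2 (add (D implies not C)):
    ((D implies not C) implies (E or not B)): β-rule — branch into not (D implies not C)  //  (E or not B).
      branch 2.1 (add not (D implies not C)):
        not (D implies not C): α-rule — add D, not not C.
        (D implies not C): β-rule — branch into not D  //  not C.
          branch 2.1.1 (add not D):
            × closes — contains both D and not D.
          branch 2.1.2 (add not C):
            × closes — contains both C and not C.
      branch 2.2 (add (E or not B)):
        (D implies not C): β-rule — branch into not D  //  not C.
          branch 2.2.1 (add not D):
            × closes — contains both D and not D.
          branch 2.2.2 (add not C):
            (E or not B): β-rule — branch into E  //  not B.
              branch 2.2.2.1 (add E):
                × closes — contains both E and not E.
              branch 2.2.2.2 (add not B):
                × closes — contains both B and not B.
All 6 branches close.
Every branch closed, so the negation is unsatisfiable and the formula is valid.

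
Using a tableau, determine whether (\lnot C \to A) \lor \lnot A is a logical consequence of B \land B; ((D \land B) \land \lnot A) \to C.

Yes

Initial set: {T (B \land B); T (((D \land B) \land \lnot A) \to C); F ((\lnot C \to A) \lor \lnot A)}.
T (B \land B): α-rule — add T B, T B.
F ((\lnot C \to A) \lor \lnot A): α-rule — add F (\lnot C \to A), F \lnot A.
F (\lnot C \to A): α-rule — add T \lnot C, F A.
× closes — contains both A and \lnot A.
All 1 branch closes.
Every branch closed, so the premises entail the conclusion.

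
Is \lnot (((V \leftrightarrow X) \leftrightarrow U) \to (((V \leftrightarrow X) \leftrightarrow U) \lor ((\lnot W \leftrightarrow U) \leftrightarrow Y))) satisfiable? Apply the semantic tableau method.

Initial set: {\lnot (((V \leftrightarrow X) \leftrightarrow U) \to (((V \leftrightarrow X) \leftrightarrow U) \lor ((\lnot W \leftrightarrow U) \leftrightarrow Y)))}.
\lnot (((V \leftrightarrow X) \leftrightarrow U) \to (((V \leftrightarrow X) \leftrightarrow U) \lor ((\lnot W \leftrightarrow U) \leftrightarrow Y))): α-rule — add ((V \leftrightarrow X) \leftrightarrow U), \lnot (((V \leftrightarrow X) \leftrightarrow U) \lor ((\lnot W \leftrightarrow U) \leftrightarrow Y)).
\lnot (((V \leftrightarrow X) \leftrightarrow U) \lor ((\lnot W \leftrightarrow U) \leftrightarrow Y)): α-rule — add \lnot ((V \leftrightarrow X) \leftrightarrow U), \lnot ((\lnot W \leftrightarrow U) \leftrightarrow Y).
((V \leftrightarrow X) \leftrightarrow U): β-rule — branch into (V \leftrightarrow X), U  //  \lnot (V \leftrightarrow X), \lnot U.
  branch 1 (add (V \leftrightarrow X), U):
    \lnot ((V \leftrightarrow X) \leftrightarrow U): β-rule — branch into (V \leftrightarrow X), \lnot U  //  \lnot (V \leftrightarrow X), U.
      branch 1.1 (add (V \leftrightarrow X), \lnot U):
        × closes — contains both U and \lnot U.
      branch 1.2 (add \lnot (V \leftrightarrow X), U):
        \lnot ((\lnot W \leftrightarrow U) \leftrightarrow Y): β-rule — branch into (\lnot W \leftrightarrow U), \lnot Y  //  \lnot (\lnot W \leftrightarrow U), Y.
          branch 1.2.1 (add (\lnot W \leftrightarrow U), \lnot Y):
            (V \leftrightarrow X): β-rule — branch into V, X  //  \lnot V, \lnot X.
              branch 1.2.1.1 (add V, X):
                \lnot (V \leftrightarrow X): β-rule — branch into V, \lnot X  //  \lnot V, X.
                  branch 1.2.1.1.1 (add V, \lnot X):
                    × closes — contains both X and \lnot X.
                  branch 1.2.1.1.2 (add \lnot V, X):
                    × closes — contains both V and \lnot V.
              branch 1.2.1.2 (add \lnot V, \lnot X):
                \lnot (V \leftrightarrow X): β-rule — branch into V, \lnot X  //  \lnot V, X.
                  branch 1.2.1.2.1 (add V, \lnot X):
                    × closes — contains both V and \lnot V.
                  branch 1.2.1.2.2 (add \lnot V, X):
                    × closes — contains both X and \lnot X.
          branch 1.2.2 (add \lnot (\lnot W \leftrightarrow U), Y):
            (V \leftrightarrow X): β-rule — branch into V, X  //  \lnot V, \lnot X.
              branch 1.2.2.1 (add V, X):
                \lnot (V \leftrightarrow X): β-rule — branch into V, \lnot X  //  \lnot V, X.
                  branch 1.2.2.1.1 (add V, \lnot X):
                    × closes — contains both X and \lnot X.
                  branch 1.2.2.1.2 (add \lnot V, X):
                    × closes — contains both V and \lnot V.
              branch 1.2.2.2 (add \lnot V, \lnot X):
                \lnot (V \leftrightarrow X): β-rule — branch into V, \lnot X  //  \lnot V, X.
                  branch 1.2.2.2.1 (add V, \lnot X):
                    × closes — contains both V and \lnot V.
                  branch 1.2.2.2.2 (add \lnot V, X):
                    × closes — contains both X and \lnot X.
  branch 2 (add \lnot (V \leftrightarrow X), \lnot U):
    \lnot ((V \leftrightarrow X) \leftrightarrow U): β-rule — branch into (V \leftrightarrow X), \lnot U  //  \lnot (V \leftrightarrow X), U.
      branch 2.1 (add (V \leftrightarrow X), \lnot U):
        \lnot ((\lnot W \leftrightarrow U) \leftrightarrow Y): β-rule — branch into (\lnot W \leftrightarrow U), \lnot Y  //  \lnot (\lnot W \leftrightarrow U), Y.
          branch 2.1.1 (add (\lnot W \leftrightarrow U), \lnot Y):
            \lnot (V \leftrightarrow X): β-rule — branch into V, \lnot X  //  \lnot V, X.
              branch 2.1.1.1 (add V, \lnot X):
                (V \leftrightarrow X): β-rule — branch into V, X  //  \lnot V, \lnot X.
                  branch 2.1.1.1.1 (add V, X):
                    × closes — contains both X and \lnot X.
                  branch 2.1.1.1.2 (add \lnot V, \lnot X):
                    × closes — contains both V and \lnot V.
              branch 2.1.1.2 (add \lnot V, X):
                (V \leftrightarrow X): β-rule — branch into V, X  //  \lnot V, \lnot X.
                  branch 2.1.1.2.1 (add V, X):
                    × closes — contains both V and \lnot V.
                  branch 2.1.1.2.2 (add \lnot V, \lnot X):
                    × closes — contains both X and \lnot X.
          branch 2.1.2 (add \lnot (\lnot W \leftrightarrow U), Y):
            \lnot (V \leftrightarrow X): β-rule — branch into V, \lnot X  //  \lnot V, X.
              branch 2.1.2.1 (add V, \lnot X):
                (V \leftrightarrow X): β-rule — branch into V, X  //  \lnot V, \lnot X.
                  branch 2.1.2.1.1 (add V, X):
                    × closes — contains both X and \lnot X.
                  branch 2.1.2.1.2 (add \lnot V, \lnot X):
                    × closes — contains both V and \lnot V.
              branch 2.1.2.2 (add \lnot V, X):
                (V \leftrightarrow X): β-rule — branch into V, X  //  \lnot V, \lnot X.
                  branch 2.1.2.2.1 (add V, X):
                    × closes — contains both V and \lnot V.
                  branch 2.1.2.2.2 (add \lnot V, \lnot X):
                    × closes — contains both X and \lnot X.
      branch 2.2 (add \lnot (V \leftrightarrow X), U):
        × closes — contains both U and \lnot U.
All 18 branches close.
Every branch closed; the formula is unsatisfiable.

Unsatisfiable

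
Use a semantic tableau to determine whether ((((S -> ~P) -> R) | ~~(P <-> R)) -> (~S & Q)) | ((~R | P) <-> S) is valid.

Not valid

Assume the negation and expand:
Initial set: {F (((((S -> ~P) -> R) | ~~(P <-> R)) -> (~S & Q)) | ((~R | P) <-> S))}.
F (((((S -> ~P) -> R) | ~~(P <-> R)) -> (~S & Q)) | ((~R | P) <-> S)): α-rule — add F ((((S -> ~P) -> R) | ~~(P <-> R)) -> (~S & Q)), F ((~R | P) <-> S).
F ((((S -> ~P) -> R) | ~~(P <-> R)) -> (~S & Q)): α-rule — add T (((S -> ~P) -> R) | ~~(P <-> R)), F (~S & Q).
F ((~R | P) <-> S): β-rule — branch into T (~R | P), F S  //  F (~R | P), T S.
  branch 1 (add T (~R | P), F S):
    T (((S -> ~P) -> R) | ~~(P <-> R)): β-rule — branch into T ((S -> ~P) -> R)  //  T ~~(P <-> R).
      branch 1.1 (add T ((S -> ~P) -> R)):
        F (~S & Q): β-rule — branch into F ~S  //  F Q.
          branch 1.1.1 (add F ~S):
            × closes — contains both S and ~S.
          branch 1.1.2 (add F Q):
            T (~R | P): β-rule — branch into T ~R  //  T P.
              branch 1.1.2.1 (add T ~R):
                T ((S -> ~P) -> R): β-rule — branch into F (S -> ~P)  //  T R.
                  branch 1.1.2.1.1 (add F (S -> ~P)):
                    F (S -> ~P): α-rule — add T S, F ~P.
                    × closes — contains both S and ~S.
                  branch 1.1.2.1.2 (add T R):
                    × closes — contains both R and ~R.
              branch 1.1.2.2 (add T P):
                T ((S -> ~P) -> R): β-rule — branch into F (S -> ~P)  //  T R.
                  branch 1.1.2.2.1 (add F (S -> ~P)):
                    F (S -> ~P): α-rule — add T S, F ~P.
                    × closes — contains both S and ~S.
                  branch 1.1.2.2.2 (add T R):
                    ○ open, literals {P=1, Q=0, R=1, S=0}.
      branch 1.2 (add T ~~(P <-> R)):
        T ~~(P <-> R): drop double negation, giving T (P <-> R).
        F (~S & Q): β-rule — branch into F ~S  //  F Q.
          branch 1.2.1 (add F ~S):
            × closes — contains both S and ~S.
          branch 1.2.2 (add F Q):
            T (~R | P): β-rule — branch into T ~R  //  T P.
              branch 1.2.2.1 (add T ~R):
                T (P <-> R): β-rule — branch into T P, T R  //  F P, F R.
                  branch 1.2.2.1.1 (add T P, T R):
                    × closes — contains both R and ~R.
                  branch 1.2.2.1.2 (add F P, F R):
                    ○ open, literals {P=0, Q=0, R=0, S=0}.
              branch 1.2.2.2 (add T P):
                T (P <-> R): β-rule — branch into T P, T R  //  F P, F R.
                  branch 1.2.2.2.1 (add T P, T R):
                    ○ open, literals {P=1, Q=0, R=1, S=0}.
                  branch 1.2.2.2.2 (add F P, F R):
                    × closes — contains both P and ~P.
  branch 2 (add F (~R | P), T S):
    F (~R | P): α-rule — add F ~R, F P.
    T (((S -> ~P) -> R) | ~~(P <-> R)): β-rule — branch into T ((S -> ~P) -> R)  //  T ~~(P <-> R).
      branch 2.1 (add T ((S -> ~P) -> R)):
        F (~S & Q): β-rule — branch into F ~S  //  F Q.
          branch 2.1.1 (add F ~S):
            T ((S -> ~P) -> R): β-rule — branch into F (S -> ~P)  //  T R.
              branch 2.1.1.1 (add F (S -> ~P)):
                F (S -> ~P): α-rule — add T S, F ~P.
                × closes — contains both P and ~P.
              branch 2.1.1.2 (add T R):
                ○ open, literals {P=0, R=1, S=1}.
          branch 2.1.2 (add F Q):
            T ((S -> ~P) -> R): β-rule — branch into F (S -> ~P)  //  T R.
              branch 2.1.2.1 (add F (S -> ~P)):
                F (S -> ~P): α-rule — add T S, F ~P.
                × closes — contains both P and ~P.
              branch 2.1.2.2 (add T R):
                ○ open, literals {P=0, Q=0, R=1, S=1}.
      branch 2.2 (add T ~~(P <-> R)):
        T ~~(P <-> R): drop double negation, giving T (P <-> R).
        F (~S & Q): β-rule — branch into F ~S  //  F Q.
          branch 2.2.1 (add F ~S):
            T (P <-> R): β-rule — branch into T P, T R  //  F P, F R.
              branch 2.2.1.1 (add T P, T R):
                × closes — contains both P and ~P.
              branch 2.2.1.2 (add F P, F R):
                × closes — contains both R and ~R.
          branch 2.2.2 (add F Q):
            T (P <-> R): β-rule — branch into T P, T R  //  F P, F R.
              branch 2.2.2.1 (add T P, T R):
                × closes — contains both P and ~P.
              branch 2.2.2.2 (add F P, F R):
                × closes — contains both R and ~R.
13 branches closed, 5 open.
An open branch gives a countermodel: P=1, Q=0, R=1, S=0 (unmentioned atoms arbitrary); under it the original formula is false.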